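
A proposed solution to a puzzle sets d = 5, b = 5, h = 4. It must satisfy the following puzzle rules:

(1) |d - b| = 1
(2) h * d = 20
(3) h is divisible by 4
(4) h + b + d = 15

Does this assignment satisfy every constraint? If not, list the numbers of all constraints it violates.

Constraints 1, 4 do not hold.

(1) |5 - 5| = 0, not 1 — violated.
(2) h * d = 4 * 5 = 20 — OK.
(3) 4 / 4 = 1, so 4 divides 4 — OK.
(4) h + b + d = 4 + 5 + 5 = 14, not 15 — violated.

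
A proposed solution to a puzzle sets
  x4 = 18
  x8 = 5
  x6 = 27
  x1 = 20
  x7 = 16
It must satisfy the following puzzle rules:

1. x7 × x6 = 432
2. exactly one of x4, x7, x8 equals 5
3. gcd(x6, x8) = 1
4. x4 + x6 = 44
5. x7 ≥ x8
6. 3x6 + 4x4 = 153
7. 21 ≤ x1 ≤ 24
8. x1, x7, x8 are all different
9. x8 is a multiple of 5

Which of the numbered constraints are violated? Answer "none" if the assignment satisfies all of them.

Constraints 4 and 7 are violated.

1. x7 × x6 = 16 × 27 = 432 — holds.
2. x4=18, x7=16, x8=5; 1 of them equals 5 — holds.
3. gcd(27, 5) = 1 — holds.
4. x4 + x6 = 18 + 27 = 45, not 44 — fails.
5. x7 = 16, x8 = 5; 16 ≥ 5 — holds.
6. 3x6 + 4x4 = 3(27) + 4(18) = 153 — holds.
7. x1 = 20 is outside [21, 24] — fails.
8. values 20, 16, 5 are pairwise distinct — holds.
9. 5 / 5 = 1, so 5 divides 5 — holds.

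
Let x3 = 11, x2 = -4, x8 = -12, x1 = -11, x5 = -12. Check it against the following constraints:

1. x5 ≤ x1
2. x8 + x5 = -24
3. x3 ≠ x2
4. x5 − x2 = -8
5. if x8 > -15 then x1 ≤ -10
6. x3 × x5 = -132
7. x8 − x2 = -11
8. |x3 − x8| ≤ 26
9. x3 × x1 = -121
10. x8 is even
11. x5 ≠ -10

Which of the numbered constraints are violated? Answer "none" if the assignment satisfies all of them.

1. x5 = -12, x1 = -11; -12 ≤ -11  holds
2. x8 + x5 = -12 + (-12) = -24  holds
3. x3 = 11, x2 = -4; distinct  holds
4. x5 − x2 = -12 − (-4) = -8  holds
5. x8 = -12 > -15, so we need x1 ≤ -10; x1 = -11 ≤ -10  holds
6. x3 × x5 = 11 × (-12) = -132  holds
7. x8 − x2 = -12 − (-4) = -8, not -11  fails
8. |11 − (-12)| = 23; 23 ≤ 26  holds
9. x3 × x1 = 11 × (-11) = -121  holds
10. x8 = -12 is even  holds
11. x5 = -12, and -12 ≠ -10  holds

Violated: 7.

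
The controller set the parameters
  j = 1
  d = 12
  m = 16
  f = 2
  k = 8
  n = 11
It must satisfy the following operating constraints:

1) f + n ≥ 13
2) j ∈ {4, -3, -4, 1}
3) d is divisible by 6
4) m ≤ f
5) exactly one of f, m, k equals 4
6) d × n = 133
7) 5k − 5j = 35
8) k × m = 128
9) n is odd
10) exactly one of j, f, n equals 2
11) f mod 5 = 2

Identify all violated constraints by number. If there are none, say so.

1) f + n = 2 + 11 = 13; 13 ≥ 13 — OK.
2) j = 1 is in {4, -3, -4, 1} — OK.
3) 12 / 6 = 2, so 6 divides 12 — OK.
4) m = 16, f = 2; 16 > 2 (want ≤) — violated.
5) f=2, m=16, k=8; 0 of them equal 4, not exactly one — violated.
6) d × n = 12 × 11 = 132, not 133 — violated.
7) 5k − 5j = 5(8) − 5(1) = 35 — OK.
8) k × m = 8 × 16 = 128 — OK.
9) n = 11 is odd — OK.
10) j=1, f=2, n=11; 1 of them equals 2 — OK.
11) 2 mod 5 = 2 — OK.

Violated: 4, 5, 6.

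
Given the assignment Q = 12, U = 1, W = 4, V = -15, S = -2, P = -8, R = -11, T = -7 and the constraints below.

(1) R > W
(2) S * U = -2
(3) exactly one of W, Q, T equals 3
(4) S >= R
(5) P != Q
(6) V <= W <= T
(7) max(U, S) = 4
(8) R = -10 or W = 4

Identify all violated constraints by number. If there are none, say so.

Violated: 1, 3, 6, 7.

(1) R = -11, W = 4; -11 ≤ 4 (want >) — violated.
(2) S * U = -2 * 1 = -2 — OK.
(3) W=4, Q=12, T=-7; 0 of them equal 3, not exactly one — violated.
(4) S = -2, R = -11; -2 ≥ -11 — OK.
(5) P = -8, Q = 12; distinct — OK.
(6) values -15, 4, -7; W = 4 is not <= T = -7 — violated.
(7) max(1, -2) = 1, not 4 — violated.
(8) R = -11 ≠ -10, but W = 4 = 4 (second disjunct) — OK.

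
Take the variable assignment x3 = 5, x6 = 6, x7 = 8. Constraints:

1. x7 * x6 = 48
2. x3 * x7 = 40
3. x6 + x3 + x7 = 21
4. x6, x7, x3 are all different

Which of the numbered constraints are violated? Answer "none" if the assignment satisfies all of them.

Constraint 3 does not hold.

1. x7 * x6 = 8 * 6 = 48 — satisfied.
2. x3 * x7 = 5 * 8 = 40 — satisfied.
3. x6 + x3 + x7 = 6 + 5 + 8 = 19, not 21 — violated.
4. values 6, 8, 5 are pairwise distinct — satisfied.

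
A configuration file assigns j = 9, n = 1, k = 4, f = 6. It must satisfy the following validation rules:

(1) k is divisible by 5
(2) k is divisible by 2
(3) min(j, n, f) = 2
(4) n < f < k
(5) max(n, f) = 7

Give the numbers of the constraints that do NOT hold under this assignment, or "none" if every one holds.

The assignment fails constraints 1, 3, 4, and 5.

(1) 4 = 5×0 + 4, so 5 does not divide 4  ✗
(2) 4 / 2 = 2, so 2 divides 4  ✓
(3) min(9, 1, 6) = 1, not 2  ✗
(4) values 1, 6, 4; f = 6 is not < k = 4  ✗
(5) max(1, 6) = 6, not 7  ✗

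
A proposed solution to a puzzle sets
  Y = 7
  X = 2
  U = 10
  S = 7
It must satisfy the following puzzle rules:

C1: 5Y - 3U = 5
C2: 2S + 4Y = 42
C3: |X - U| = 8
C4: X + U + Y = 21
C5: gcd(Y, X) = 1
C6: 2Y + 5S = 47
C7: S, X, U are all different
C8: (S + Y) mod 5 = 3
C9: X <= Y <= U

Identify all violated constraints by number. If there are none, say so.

C1: 5Y - 3U = 5(7) - 3(10) = 5 — satisfied.
C2: 2S + 4Y = 2(7) + 4(7) = 42 — satisfied.
C3: |2 - 10| = 8 — satisfied.
C4: X + U + Y = 2 + 10 + 7 = 19, not 21 — violated.
C5: gcd(7, 2) = 1 — satisfied.
C6: 2Y + 5S = 2(7) + 5(7) = 49, not 47 — violated.
C7: values 7, 2, 10 are pairwise distinct — satisfied.
C8: S + Y = 14; 14 mod 5 = 4, not 3 — violated.
C9: values 2 <= 7 <= 10 — satisfied.

No — constraints 4, 6, and 8 are not satisfied.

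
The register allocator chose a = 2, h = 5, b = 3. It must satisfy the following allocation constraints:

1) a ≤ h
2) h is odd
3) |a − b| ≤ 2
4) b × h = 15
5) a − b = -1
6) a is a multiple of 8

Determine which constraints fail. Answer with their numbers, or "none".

1) a = 2, h = 5; 2 ≤ 5 — OK.
2) h = 5 is odd — OK.
3) |2 − 3| = 1; 1 ≤ 2 — OK.
4) b × h = 3 × 5 = 15 — OK.
5) a − b = 2 − 3 = -1 — OK.
6) 2 = 8×0 + 2, so 8 does not divide 2 — violated.

Constraint 6 is violated.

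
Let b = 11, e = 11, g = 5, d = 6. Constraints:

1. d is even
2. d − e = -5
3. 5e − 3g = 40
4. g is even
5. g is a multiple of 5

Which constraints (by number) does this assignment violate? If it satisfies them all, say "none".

1. d = 6 is even — OK.
2. d − e = 6 − 11 = -5 — OK.
3. 5e − 3g = 5(11) − 3(5) = 40 — OK.
4. g = 5 is odd — violated.
5. 5 / 5 = 1, so 5 divides 5 — OK.

Constraint 4 is violated.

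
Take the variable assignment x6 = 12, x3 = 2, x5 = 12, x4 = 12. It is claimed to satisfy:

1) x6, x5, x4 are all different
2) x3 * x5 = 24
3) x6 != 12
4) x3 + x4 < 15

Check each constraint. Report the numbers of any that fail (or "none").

1) x6 = x5 = 12, not all different — fails.
2) x3 * x5 = 2 * 12 = 24 — holds.
3) x6 = 12, but 12 is required to differ — fails.
4) x3 + x4 = 2 + 12 = 14; 14 < 15 — holds.

Constraints 1, 3 are violated.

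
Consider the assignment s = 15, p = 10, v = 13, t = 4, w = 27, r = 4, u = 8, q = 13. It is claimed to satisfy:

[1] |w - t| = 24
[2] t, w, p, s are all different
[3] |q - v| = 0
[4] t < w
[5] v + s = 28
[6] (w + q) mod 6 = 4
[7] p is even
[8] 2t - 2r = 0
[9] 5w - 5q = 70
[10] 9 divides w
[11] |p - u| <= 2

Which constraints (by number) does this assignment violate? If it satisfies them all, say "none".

No — constraint 1 is not satisfied.

[1] |27 - 4| = 23, not 24 — violated.
[2] values 4, 27, 10, 15 are pairwise distinct — satisfied.
[3] |13 - 13| = 0 — satisfied.
[4] t = 4, w = 27; 4 < 27 — satisfied.
[5] v + s = 13 + 15 = 28 — satisfied.
[6] w + q = 40; 40 mod 6 = 4 — satisfied.
[7] p = 10 is even — satisfied.
[8] 2t - 2r = 2(4) - 2(4) = 0 — satisfied.
[9] 5w - 5q = 5(27) - 5(13) = 70 — satisfied.
[10] 27 / 9 = 3, so 9 divides 27 — satisfied.
[11] |10 - 8| = 2; 2 ≤ 2 — satisfied.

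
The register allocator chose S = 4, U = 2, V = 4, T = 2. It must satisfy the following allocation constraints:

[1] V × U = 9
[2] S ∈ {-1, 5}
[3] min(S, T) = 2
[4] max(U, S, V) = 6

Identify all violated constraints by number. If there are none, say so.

The assignment fails constraints 1, 2, and 4.

[1] V × U = 4 × 2 = 8, not 9  ✘
[2] S = 4 is not in {-1, 5}  ✘
[3] min(4, 2) = 2  ✔
[4] max(2, 4, 4) = 4, not 6  ✘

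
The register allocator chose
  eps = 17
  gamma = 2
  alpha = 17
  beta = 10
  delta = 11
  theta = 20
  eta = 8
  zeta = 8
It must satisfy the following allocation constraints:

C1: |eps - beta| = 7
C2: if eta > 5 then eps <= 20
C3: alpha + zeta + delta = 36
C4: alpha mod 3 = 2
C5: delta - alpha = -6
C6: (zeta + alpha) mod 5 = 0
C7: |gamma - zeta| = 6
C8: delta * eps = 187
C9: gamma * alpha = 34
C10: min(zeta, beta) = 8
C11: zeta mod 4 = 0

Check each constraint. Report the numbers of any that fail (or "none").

C1: |17 - 10| = 7  OK
C2: eta = 8 > 5, so we need eps ≤ 20; eps = 17 ≤ 20  OK
C3: alpha + zeta + delta = 17 + 8 + 11 = 36  OK
C4: 17 mod 3 = 2  OK
C5: delta - alpha = 11 - 17 = -6  OK
C6: zeta + alpha = 25; 25 mod 5 = 0  OK
C7: |2 - 8| = 6  OK
C8: delta * eps = 11 * 17 = 187  OK
C9: gamma * alpha = 2 * 17 = 34  OK
C10: min(8, 10) = 8  OK
C11: 8 mod 4 = 0  OK

The assignment satisfies every constraint.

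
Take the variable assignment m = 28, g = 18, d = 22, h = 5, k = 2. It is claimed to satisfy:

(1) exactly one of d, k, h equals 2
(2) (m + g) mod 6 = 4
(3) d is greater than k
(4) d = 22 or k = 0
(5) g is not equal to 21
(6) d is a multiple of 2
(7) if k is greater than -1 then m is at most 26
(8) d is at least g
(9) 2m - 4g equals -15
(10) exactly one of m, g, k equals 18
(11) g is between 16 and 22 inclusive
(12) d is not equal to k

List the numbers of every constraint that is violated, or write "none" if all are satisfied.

(1) d=22, k=2, h=5; 1 of them equals 2  true
(2) m + g = 46; 46 mod 6 = 4  true
(3) d = 22, k = 2; 22 > 2  true
(4) d = 22 = 22 (first disjunct)  true
(5) g = 18, and 18 ≠ 21  true
(6) 22 / 2 = 11, so 2 divides 22  true
(7) k = 2 > -1, so we need m ≤ 26; but m = 28 > 26  false
(8) d = 22, g = 18; 22 ≥ 18  true
(9) 2m - 4g = 2(28) - 4(18) = -16, not -15  false
(10) m=28, g=18, k=2; 1 of them equals 18  true
(11) g = 18 lies in [16, 22]  true
(12) d = 22, k = 2; distinct  true

Violated: 7, 9.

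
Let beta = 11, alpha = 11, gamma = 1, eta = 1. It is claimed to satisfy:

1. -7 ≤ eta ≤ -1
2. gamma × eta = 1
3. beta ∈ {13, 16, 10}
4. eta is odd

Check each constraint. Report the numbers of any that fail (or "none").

No — constraints 1 and 3 are not satisfied.

1. eta = 1 is outside [-7, -1] — fails.
2. gamma × eta = 1 × 1 = 1 — holds.
3. beta = 11 is not in {13, 16, 10} — fails.
4. eta = 1 is odd — holds.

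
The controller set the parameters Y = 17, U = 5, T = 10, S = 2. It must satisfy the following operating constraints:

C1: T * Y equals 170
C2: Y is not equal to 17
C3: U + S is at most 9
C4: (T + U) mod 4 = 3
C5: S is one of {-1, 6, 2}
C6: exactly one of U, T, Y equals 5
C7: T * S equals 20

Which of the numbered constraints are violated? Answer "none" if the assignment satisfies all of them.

C1: T * Y = 10 * 17 = 170  ✓
C2: Y = 17, but 17 is required to differ  ✗
C3: U + S = 5 + 2 = 7; 7 ≤ 9  ✓
C4: T + U = 15; 15 mod 4 = 3  ✓
C5: S = 2 is in {-1, 6, 2}  ✓
C6: U=5, T=10, Y=17; 1 of them equals 5  ✓
C7: T * S = 10 * 2 = 20  ✓

No — constraint 2 is not satisfied.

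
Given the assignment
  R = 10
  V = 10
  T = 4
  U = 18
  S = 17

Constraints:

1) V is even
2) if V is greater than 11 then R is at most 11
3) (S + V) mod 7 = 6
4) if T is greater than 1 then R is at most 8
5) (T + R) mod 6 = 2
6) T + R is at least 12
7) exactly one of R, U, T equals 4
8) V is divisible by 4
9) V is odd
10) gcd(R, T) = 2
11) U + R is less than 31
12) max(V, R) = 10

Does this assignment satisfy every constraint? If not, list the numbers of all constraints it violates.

No — constraints 4, 8, and 9 are not satisfied.

1) V = 10 is even — holds.
2) V = 10, not > 11; antecedent false, conditional vacuously true — holds.
3) S + V = 27; 27 mod 7 = 6 — holds.
4) T = 4 > 1, so we need R ≤ 8; but R = 10 > 8 — fails.
5) T + R = 14; 14 mod 6 = 2 — holds.
6) T + R = 4 + 10 = 14; 14 ≥ 12 — holds.
7) R=10, U=18, T=4; 1 of them equals 4 — holds.
8) 10 = 4*2 + 2, so 4 does not divide 10 — fails.
9) V = 10 is even — fails.
10) gcd(10, 4) = 2 — holds.
11) U + R = 18 + 10 = 28; 28 < 31 — holds.
12) max(10, 10) = 10 — holds.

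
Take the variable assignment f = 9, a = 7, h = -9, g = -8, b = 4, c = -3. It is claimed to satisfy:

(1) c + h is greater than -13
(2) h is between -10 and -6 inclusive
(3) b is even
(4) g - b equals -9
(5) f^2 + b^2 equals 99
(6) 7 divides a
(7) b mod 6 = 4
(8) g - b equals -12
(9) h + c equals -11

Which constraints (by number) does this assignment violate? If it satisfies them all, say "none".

Constraints 4, 5, and 9 do not hold.

(1) c + h = -3 + (-9) = -12; -12 > -13 — holds.
(2) h = -9 lies in [-10, -6] — holds.
(3) b = 4 is even — holds.
(4) g - b = -8 - 4 = -12, not -9 — fails.
(5) f^2 + b^2 = 9^2 + 4^2 = 81 + 16 = 97, not 99 — fails.
(6) 7 / 7 = 1, so 7 divides 7 — holds.
(7) 4 mod 6 = 4 — holds.
(8) g - b = -8 - 4 = -12 — holds.
(9) h + c = -9 + (-3) = -12, not -11 — fails.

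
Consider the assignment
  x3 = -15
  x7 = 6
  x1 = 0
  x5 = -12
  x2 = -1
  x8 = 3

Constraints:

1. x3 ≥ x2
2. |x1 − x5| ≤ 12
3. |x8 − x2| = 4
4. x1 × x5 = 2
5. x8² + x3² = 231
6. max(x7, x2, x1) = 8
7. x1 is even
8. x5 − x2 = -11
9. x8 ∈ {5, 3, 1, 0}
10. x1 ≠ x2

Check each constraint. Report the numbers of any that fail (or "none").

Violated: 1, 4, 5, and 6.

1. x3 = -15, x2 = -1; -15 < -1 (want ≥)  fails
2. |0 − (-12)| = 12; 12 ≤ 12  holds
3. |3 − (-1)| = 4  holds
4. x1 × x5 = 0 × (-12) = 0, not 2  fails
5. x8² + x3² = 3² + (-15)² = 9 + 225 = 234, not 231  fails
6. max(6, -1, 0) = 6, not 8  fails
7. x1 = 0 is even  holds
8. x5 − x2 = -12 − (-1) = -11  holds
9. x8 = 3 is in {5, 3, 1, 0}  holds
10. x1 = 0, x2 = -1; distinct  holds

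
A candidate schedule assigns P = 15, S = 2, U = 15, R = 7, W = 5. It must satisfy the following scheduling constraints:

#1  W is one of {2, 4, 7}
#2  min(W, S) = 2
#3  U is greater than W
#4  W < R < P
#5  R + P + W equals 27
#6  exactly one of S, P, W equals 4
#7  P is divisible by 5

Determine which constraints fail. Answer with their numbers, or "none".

#1 W = 5 is not in {2, 4, 7}  ✗
#2 min(5, 2) = 2  ✓
#3 U = 15, W = 5; 15 > 5  ✓
#4 values 5 < 7 < 15  ✓
#5 R + P + W = 7 + 15 + 5 = 27  ✓
#6 S=2, P=15, W=5; 0 of them equal 4, not exactly one  ✗
#7 15 / 5 = 3, so 5 divides 15  ✓

Constraints 1 and 6 do not hold.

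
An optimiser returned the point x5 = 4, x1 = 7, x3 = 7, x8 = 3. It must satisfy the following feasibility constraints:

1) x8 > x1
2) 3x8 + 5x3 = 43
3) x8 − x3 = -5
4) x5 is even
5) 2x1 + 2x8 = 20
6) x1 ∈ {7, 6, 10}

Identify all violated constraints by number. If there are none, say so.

Constraints 1, 2, and 3 are violated.

1) x8 = 3, x1 = 7; 3 ≤ 7 (want >)  false
2) 3x8 + 5x3 = 3(3) + 5(7) = 44, not 43  false
3) x8 − x3 = 3 − 7 = -4, not -5  false
4) x5 = 4 is even  true
5) 2x1 + 2x8 = 2(7) + 2(3) = 20  true
6) x1 = 7 is in {7, 6, 10}  true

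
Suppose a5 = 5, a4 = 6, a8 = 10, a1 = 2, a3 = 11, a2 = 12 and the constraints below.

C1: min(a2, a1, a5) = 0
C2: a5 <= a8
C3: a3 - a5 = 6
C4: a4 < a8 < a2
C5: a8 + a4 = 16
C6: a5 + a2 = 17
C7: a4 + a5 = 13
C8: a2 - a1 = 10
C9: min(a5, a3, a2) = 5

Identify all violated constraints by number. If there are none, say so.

The assignment fails constraints 1 and 7.

C1: min(12, 2, 5) = 2, not 0 — does not hold.
C2: a5 = 5, a8 = 10; 5 ≤ 10 — holds.
C3: a3 - a5 = 11 - 5 = 6 — holds.
C4: values 6 < 10 < 12 — holds.
C5: a8 + a4 = 10 + 6 = 16 — holds.
C6: a5 + a2 = 5 + 12 = 17 — holds.
C7: a4 + a5 = 6 + 5 = 11, not 13 — does not hold.
C8: a2 - a1 = 12 - 2 = 10 — holds.
C9: min(5, 11, 12) = 5 — holds.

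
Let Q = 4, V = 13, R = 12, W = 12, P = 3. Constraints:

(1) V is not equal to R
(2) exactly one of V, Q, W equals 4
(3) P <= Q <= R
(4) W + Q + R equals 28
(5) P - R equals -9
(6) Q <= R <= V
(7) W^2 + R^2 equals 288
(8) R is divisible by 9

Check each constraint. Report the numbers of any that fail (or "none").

(1) V = 13, R = 12; distinct — satisfied.
(2) V=13, Q=4, W=12; 1 of them equals 4 — satisfied.
(3) values 3 <= 4 <= 12 — satisfied.
(4) W + Q + R = 12 + 4 + 12 = 28 — satisfied.
(5) P - R = 3 - 12 = -9 — satisfied.
(6) values 4 <= 12 <= 13 — satisfied.
(7) W^2 + R^2 = 12^2 + 12^2 = 144 + 144 = 288 — satisfied.
(8) 12 = 9*1 + 3, so 9 does not divide 12 — violated.

Constraint 8 is violated.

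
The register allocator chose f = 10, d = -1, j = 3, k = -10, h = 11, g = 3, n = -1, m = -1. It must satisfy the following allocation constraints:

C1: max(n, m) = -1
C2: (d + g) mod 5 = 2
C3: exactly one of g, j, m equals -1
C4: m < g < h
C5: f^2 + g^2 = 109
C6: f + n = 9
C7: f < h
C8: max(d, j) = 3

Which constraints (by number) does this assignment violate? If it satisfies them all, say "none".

C1: max(-1, -1) = -1 — holds.
C2: d + g = 2; 2 mod 5 = 2 — holds.
C3: g=3, j=3, m=-1; 1 of them equals -1 — holds.
C4: values -1 < 3 < 11 — holds.
C5: f^2 + g^2 = 10^2 + 3^2 = 100 + 9 = 109 — holds.
C6: f + n = 10 + (-1) = 9 — holds.
C7: f = 10, h = 11; 10 < 11 — holds.
C8: max(-1, 3) = 3 — holds.

None — every constraint holds.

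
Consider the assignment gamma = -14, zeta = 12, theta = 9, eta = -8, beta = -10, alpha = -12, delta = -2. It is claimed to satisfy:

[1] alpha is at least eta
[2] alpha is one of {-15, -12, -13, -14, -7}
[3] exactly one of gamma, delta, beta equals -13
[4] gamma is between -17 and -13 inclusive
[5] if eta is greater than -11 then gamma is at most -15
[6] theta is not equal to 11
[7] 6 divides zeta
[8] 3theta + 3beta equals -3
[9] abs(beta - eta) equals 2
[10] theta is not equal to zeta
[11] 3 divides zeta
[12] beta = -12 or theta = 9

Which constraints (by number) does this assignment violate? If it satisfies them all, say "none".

Violated: 1, 3, and 5.

[1] alpha = -12, eta = -8; -12 < -8 (want ≥)  fails
[2] alpha = -12 is in {-15, -12, -13, -14, -7}  holds
[3] gamma=-14, delta=-2, beta=-10; 0 of them equal -13, not exactly one  fails
[4] gamma = -14 lies in [-17, -13]  holds
[5] eta = -8 > -11, so we need gamma ≤ -15; but gamma = -14 > -15  fails
[6] theta = 9, and 9 ≠ 11  holds
[7] 12 / 6 = 2, so 6 divides 12  holds
[8] 3theta + 3beta = 3(9) + 3(-10) = -3  holds
[9] abs(-10 - (-8)) = 2  holds
[10] theta = 9, zeta = 12; distinct  holds
[11] 12 / 3 = 4, so 3 divides 12  holds
[12] beta = -10 ≠ -12, but theta = 9 = 9 (second disjunct)  holds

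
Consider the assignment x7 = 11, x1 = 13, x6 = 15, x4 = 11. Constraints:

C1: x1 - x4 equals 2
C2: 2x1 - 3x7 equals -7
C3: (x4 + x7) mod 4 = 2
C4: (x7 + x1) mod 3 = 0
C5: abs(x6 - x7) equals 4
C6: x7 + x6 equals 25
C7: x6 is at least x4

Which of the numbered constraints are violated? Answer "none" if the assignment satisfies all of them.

Constraint 6 does not hold.

C1: x1 - x4 = 13 - 11 = 2 — OK.
C2: 2x1 - 3x7 = 2(13) - 3(11) = -7 — OK.
C3: x4 + x7 = 22; 22 mod 4 = 2 — OK.
C4: x7 + x1 = 24; 24 mod 3 = 0 — OK.
C5: abs(15 - 11) = 4 — OK.
C6: x7 + x6 = 11 + 15 = 26, not 25 — violated.
C7: x6 = 15, x4 = 11; 15 ≥ 11 — OK.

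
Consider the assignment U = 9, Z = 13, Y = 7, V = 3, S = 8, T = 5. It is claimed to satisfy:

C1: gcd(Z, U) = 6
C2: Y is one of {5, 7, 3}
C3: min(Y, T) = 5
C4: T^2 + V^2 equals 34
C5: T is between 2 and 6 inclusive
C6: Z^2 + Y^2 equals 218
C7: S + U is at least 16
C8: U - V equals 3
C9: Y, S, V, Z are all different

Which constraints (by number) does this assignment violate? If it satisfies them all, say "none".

C1: gcd(13, 9) = 1, not 6 — fails.
C2: Y = 7 is in {5, 7, 3} — holds.
C3: min(7, 5) = 5 — holds.
C4: T^2 + V^2 = 5^2 + 3^2 = 25 + 9 = 34 — holds.
C5: T = 5 lies in [2, 6] — holds.
C6: Z^2 + Y^2 = 13^2 + 7^2 = 169 + 49 = 218 — holds.
C7: S + U = 8 + 9 = 17; 17 ≥ 16 — holds.
C8: U - V = 9 - 3 = 6, not 3 — fails.
C9: values 7, 8, 3, 13 are pairwise distinct — holds.

Constraints 1, 8 do not hold.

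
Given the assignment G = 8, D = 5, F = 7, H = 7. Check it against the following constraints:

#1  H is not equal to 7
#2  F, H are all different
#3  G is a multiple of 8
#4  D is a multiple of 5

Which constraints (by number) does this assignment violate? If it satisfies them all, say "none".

#1 H = 7, but 7 is required to differ  ✗
#2 F = H = 7, not all different  ✗
#3 8 / 8 = 1, so 8 divides 8  ✓
#4 5 / 5 = 1, so 5 divides 5  ✓

Violated: 1 and 2.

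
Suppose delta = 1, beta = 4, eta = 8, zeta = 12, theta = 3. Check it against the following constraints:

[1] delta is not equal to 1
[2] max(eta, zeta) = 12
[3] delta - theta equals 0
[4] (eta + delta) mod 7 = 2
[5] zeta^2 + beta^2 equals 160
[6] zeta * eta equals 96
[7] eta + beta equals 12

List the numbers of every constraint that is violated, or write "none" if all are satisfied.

Constraints 1, 3 are violated.

[1] delta = 1, but 1 is required to differ  no
[2] max(8, 12) = 12  yes
[3] delta - theta = 1 - 3 = -2, not 0  no
[4] eta + delta = 9; 9 mod 7 = 2  yes
[5] zeta^2 + beta^2 = 12^2 + 4^2 = 144 + 16 = 160  yes
[6] zeta * eta = 12 * 8 = 96  yes
[7] eta + beta = 8 + 4 = 12  yes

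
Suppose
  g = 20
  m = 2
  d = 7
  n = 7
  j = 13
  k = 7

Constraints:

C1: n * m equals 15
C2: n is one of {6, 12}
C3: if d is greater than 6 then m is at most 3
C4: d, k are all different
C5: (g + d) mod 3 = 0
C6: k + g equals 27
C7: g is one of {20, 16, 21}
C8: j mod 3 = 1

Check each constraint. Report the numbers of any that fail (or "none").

C1: n * m = 7 * 2 = 14, not 15  fails
C2: n = 7 is not in {6, 12}  fails
C3: d = 7 > 6, so we need m ≤ 3; m = 2 ≤ 3  holds
C4: d = k = 7, not all different  fails
C5: g + d = 27; 27 mod 3 = 0  holds
C6: k + g = 7 + 20 = 27  holds
C7: g = 20 is in {20, 16, 21}  holds
C8: 13 mod 3 = 1  holds

No — constraints 1, 2, and 4 are not satisfied.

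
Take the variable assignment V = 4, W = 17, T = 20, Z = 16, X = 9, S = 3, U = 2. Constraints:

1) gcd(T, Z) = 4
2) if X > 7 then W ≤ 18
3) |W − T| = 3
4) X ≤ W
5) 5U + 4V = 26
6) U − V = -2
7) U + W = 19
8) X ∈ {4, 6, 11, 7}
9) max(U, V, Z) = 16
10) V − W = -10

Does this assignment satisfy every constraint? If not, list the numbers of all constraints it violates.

Violated: 8, 10.

1) gcd(20, 16) = 4 — OK.
2) X = 9 > 7, so we need W ≤ 18; W = 17 ≤ 18 — OK.
3) |17 − 20| = 3 — OK.
4) X = 9, W = 17; 9 ≤ 17 — OK.
5) 5U + 4V = 5(2) + 4(4) = 26 — OK.
6) U − V = 2 − 4 = -2 — OK.
7) U + W = 2 + 17 = 19 — OK.
8) X = 9 is not in {4, 6, 11, 7} — violated.
9) max(2, 4, 16) = 16 — OK.
10) V − W = 4 − 17 = -13, not -10 — violated.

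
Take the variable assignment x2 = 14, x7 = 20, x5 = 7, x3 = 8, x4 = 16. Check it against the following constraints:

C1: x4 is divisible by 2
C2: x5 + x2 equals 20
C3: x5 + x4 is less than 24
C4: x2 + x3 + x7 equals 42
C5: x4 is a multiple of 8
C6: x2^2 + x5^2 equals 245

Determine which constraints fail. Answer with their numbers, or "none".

C1: 16 / 2 = 8, so 2 divides 16 — satisfied.
C2: x5 + x2 = 7 + 14 = 21, not 20 — violated.
C3: x5 + x4 = 7 + 16 = 23; 23 < 24 — satisfied.
C4: x2 + x3 + x7 = 14 + 8 + 20 = 42 — satisfied.
C5: 16 / 8 = 2, so 8 divides 16 — satisfied.
C6: x2^2 + x5^2 = 14^2 + 7^2 = 196 + 49 = 245 — satisfied.

The assignment fails constraint 2.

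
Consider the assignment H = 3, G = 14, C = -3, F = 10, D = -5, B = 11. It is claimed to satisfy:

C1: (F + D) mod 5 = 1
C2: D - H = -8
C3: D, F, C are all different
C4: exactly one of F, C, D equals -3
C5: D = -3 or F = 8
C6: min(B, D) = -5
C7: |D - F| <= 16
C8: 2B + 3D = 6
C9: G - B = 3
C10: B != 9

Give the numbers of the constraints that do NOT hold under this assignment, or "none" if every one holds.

C1: F + D = 5; 5 mod 5 = 0, not 1  FAIL
C2: D - H = -5 - 3 = -8  OK
C3: values -5, 10, -3 are pairwise distinct  OK
C4: F=10, C=-3, D=-5; 1 of them equals -3  OK
C5: D = -5 ≠ -3 and F = 10 ≠ 8; both disjuncts false  FAIL
C6: min(11, -5) = -5  OK
C7: |-5 - 10| = 15; 15 ≤ 16  OK
C8: 2B + 3D = 2(11) + 3(-5) = 7, not 6  FAIL
C9: G - B = 14 - 11 = 3  OK
C10: B = 11, and 11 ≠ 9  OK

Constraints 1, 5, and 8 do not hold.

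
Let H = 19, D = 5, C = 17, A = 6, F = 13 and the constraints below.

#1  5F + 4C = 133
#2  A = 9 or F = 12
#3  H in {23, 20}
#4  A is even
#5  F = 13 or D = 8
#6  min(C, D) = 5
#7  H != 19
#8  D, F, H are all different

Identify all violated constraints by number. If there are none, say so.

#1 5F + 4C = 5(13) + 4(17) = 133  yes
#2 A = 6 ≠ 9 and F = 13 ≠ 12; both disjuncts false  no
#3 H = 19 is not in {23, 20}  no
#4 A = 6 is even  yes
#5 F = 13 = 13 (first disjunct)  yes
#6 min(17, 5) = 5  yes
#7 H = 19, but 19 is required to differ  no
#8 values 5, 13, 19 are pairwise distinct  yes

Violated: 2, 3, and 7.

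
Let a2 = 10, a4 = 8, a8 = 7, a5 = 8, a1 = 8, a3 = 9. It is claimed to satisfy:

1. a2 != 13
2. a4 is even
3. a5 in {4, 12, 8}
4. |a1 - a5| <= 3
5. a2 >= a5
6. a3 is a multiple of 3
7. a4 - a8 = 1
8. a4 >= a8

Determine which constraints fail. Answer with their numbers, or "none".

No violations.

1. a2 = 10, and 10 ≠ 13  ✓
2. a4 = 8 is even  ✓
3. a5 = 8 is in {4, 12, 8}  ✓
4. |8 - 8| = 0; 0 ≤ 3  ✓
5. a2 = 10, a5 = 8; 10 ≥ 8  ✓
6. 9 / 3 = 3, so 3 divides 9  ✓
7. a4 - a8 = 8 - 7 = 1  ✓
8. a4 = 8, a8 = 7; 8 ≥ 7  ✓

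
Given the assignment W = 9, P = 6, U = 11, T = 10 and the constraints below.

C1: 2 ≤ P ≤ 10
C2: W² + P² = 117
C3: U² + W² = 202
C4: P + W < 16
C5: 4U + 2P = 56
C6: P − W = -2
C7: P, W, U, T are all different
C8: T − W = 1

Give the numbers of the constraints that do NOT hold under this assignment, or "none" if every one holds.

The assignment fails constraint 6.

C1: P = 6 lies in [2, 10] — holds.
C2: W² + P² = 9² + 6² = 81 + 36 = 117 — holds.
C3: U² + W² = 11² + 9² = 121 + 81 = 202 — holds.
C4: P + W = 6 + 9 = 15; 15 < 16 — holds.
C5: 4U + 2P = 4(11) + 2(6) = 56 — holds.
C6: P − W = 6 − 9 = -3, not -2 — fails.
C7: values 6, 9, 11, 10 are pairwise distinct — holds.
C8: T − W = 10 − 9 = 1 — holds.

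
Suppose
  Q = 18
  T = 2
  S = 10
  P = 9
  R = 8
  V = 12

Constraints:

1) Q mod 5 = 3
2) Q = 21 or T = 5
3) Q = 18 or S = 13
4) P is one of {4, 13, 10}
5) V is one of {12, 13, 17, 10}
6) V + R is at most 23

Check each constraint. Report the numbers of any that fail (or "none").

1) 18 mod 5 = 3 — holds.
2) Q = 18 ≠ 21 and T = 2 ≠ 5; both disjuncts false — fails.
3) Q = 18 = 18 (first disjunct) — holds.
4) P = 9 is not in {4, 13, 10} — fails.
5) V = 12 is in {12, 13, 17, 10} — holds.
6) V + R = 12 + 8 = 20; 20 ≤ 23 — holds.

Constraints 2 and 4 do not hold.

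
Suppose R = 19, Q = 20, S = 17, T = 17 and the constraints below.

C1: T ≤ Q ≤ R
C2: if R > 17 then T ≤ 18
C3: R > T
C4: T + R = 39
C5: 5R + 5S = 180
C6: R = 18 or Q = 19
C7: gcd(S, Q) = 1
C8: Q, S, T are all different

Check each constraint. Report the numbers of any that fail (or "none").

C1: values 17, 20, 19; Q = 20 is not ≤ R = 19  no
C2: R = 19 > 17, so we need T ≤ 18; T = 17 ≤ 18  yes
C3: R = 19, T = 17; 19 > 17  yes
C4: T + R = 17 + 19 = 36, not 39  no
C5: 5R + 5S = 5(19) + 5(17) = 180  yes
C6: R = 19 ≠ 18 and Q = 20 ≠ 19; both disjuncts false  no
C7: gcd(17, 20) = 1  yes
C8: S = T = 17, not all different  no

Violated: 1, 4, 6, and 8.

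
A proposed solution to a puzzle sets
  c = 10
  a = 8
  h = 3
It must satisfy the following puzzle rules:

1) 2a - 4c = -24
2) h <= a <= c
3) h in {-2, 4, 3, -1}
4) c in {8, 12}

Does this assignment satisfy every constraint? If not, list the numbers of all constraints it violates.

1) 2a - 4c = 2(8) - 4(10) = -24 — holds.
2) values 3 <= 8 <= 10 — holds.
3) h = 3 is in {-2, 4, 3, -1} — holds.
4) c = 10 is not in {8, 12} — does not hold.

Violated: 4.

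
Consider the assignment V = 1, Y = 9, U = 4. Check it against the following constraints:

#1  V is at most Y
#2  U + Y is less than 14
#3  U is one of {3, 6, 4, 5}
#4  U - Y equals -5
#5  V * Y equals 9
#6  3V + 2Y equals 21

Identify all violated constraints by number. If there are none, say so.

Yes — all constraints hold.

#1 V = 1, Y = 9; 1 ≤ 9 — OK.
#2 U + Y = 4 + 9 = 13; 13 < 14 — OK.
#3 U = 4 is in {3, 6, 4, 5} — OK.
#4 U - Y = 4 - 9 = -5 — OK.
#5 V * Y = 1 * 9 = 9 — OK.
#6 3V + 2Y = 3(1) + 2(9) = 21 — OK.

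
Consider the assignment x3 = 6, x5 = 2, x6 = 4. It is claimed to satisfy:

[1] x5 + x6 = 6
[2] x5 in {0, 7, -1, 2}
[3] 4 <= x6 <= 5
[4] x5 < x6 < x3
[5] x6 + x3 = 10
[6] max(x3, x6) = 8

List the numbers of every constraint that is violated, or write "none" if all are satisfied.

Violated: 6.

[1] x5 + x6 = 2 + 4 = 6 — OK.
[2] x5 = 2 is in {0, 7, -1, 2} — OK.
[3] x6 = 4 lies in [4, 5] — OK.
[4] values 2 < 4 < 6 — OK.
[5] x6 + x3 = 4 + 6 = 10 — OK.
[6] max(6, 4) = 6, not 8 — violated.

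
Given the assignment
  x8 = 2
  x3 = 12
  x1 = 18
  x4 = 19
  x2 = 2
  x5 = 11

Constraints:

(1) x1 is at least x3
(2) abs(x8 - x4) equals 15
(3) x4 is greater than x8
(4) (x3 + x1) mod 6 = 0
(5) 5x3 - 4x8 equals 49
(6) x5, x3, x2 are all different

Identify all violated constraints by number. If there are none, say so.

Constraints 2, 5 are violated.

(1) x1 = 18, x3 = 12; 18 ≥ 12 — OK.
(2) abs(2 - 19) = 17, not 15 — violated.
(3) x4 = 19, x8 = 2; 19 > 2 — OK.
(4) x3 + x1 = 30; 30 mod 6 = 0 — OK.
(5) 5x3 - 4x8 = 5(12) - 4(2) = 52, not 49 — violated.
(6) values 11, 12, 2 are pairwise distinct — OK.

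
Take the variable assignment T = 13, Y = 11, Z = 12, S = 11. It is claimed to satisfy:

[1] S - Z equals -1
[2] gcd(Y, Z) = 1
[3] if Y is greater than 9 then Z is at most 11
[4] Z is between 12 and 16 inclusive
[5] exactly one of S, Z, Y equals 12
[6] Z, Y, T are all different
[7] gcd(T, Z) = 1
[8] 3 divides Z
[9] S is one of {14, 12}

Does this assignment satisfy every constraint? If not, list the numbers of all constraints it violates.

[1] S - Z = 11 - 12 = -1 — satisfied.
[2] gcd(11, 12) = 1 — satisfied.
[3] Y = 11 > 9, so we need Z ≤ 11; but Z = 12 > 11 — violated.
[4] Z = 12 lies in [12, 16] — satisfied.
[5] S=11, Z=12, Y=11; 1 of them equals 12 — satisfied.
[6] values 12, 11, 13 are pairwise distinct — satisfied.
[7] gcd(13, 12) = 1 — satisfied.
[8] 12 / 3 = 4, so 3 divides 12 — satisfied.
[9] S = 11 is not in {14, 12} — violated.

No — constraints 3 and 9 are not satisfied.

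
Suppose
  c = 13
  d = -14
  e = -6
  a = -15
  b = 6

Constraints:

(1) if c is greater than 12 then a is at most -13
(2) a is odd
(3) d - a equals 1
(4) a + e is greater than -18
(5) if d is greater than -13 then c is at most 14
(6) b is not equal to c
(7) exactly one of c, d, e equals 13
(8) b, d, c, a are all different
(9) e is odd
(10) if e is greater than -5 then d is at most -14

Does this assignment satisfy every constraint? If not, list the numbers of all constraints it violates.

(1) c = 13 > 12, so we need a ≤ -13; a = -15 ≤ -13 — OK.
(2) a = -15 is odd — OK.
(3) d - a = -14 - (-15) = 1 — OK.
(4) a + e = -15 + (-6) = -21; -21 ≤ -18, bound -18 not met — violated.
(5) d = -14, not > -13; antecedent false, conditional vacuously true — OK.
(6) b = 6, c = 13; distinct — OK.
(7) c=13, d=-14, e=-6; 1 of them equals 13 — OK.
(8) values 6, -14, 13, -15 are pairwise distinct — OK.
(9) e = -6 is even — violated.
(10) e = -6, not > -5; antecedent false, conditional vacuously true — OK.

The assignment fails constraints 4 and 9.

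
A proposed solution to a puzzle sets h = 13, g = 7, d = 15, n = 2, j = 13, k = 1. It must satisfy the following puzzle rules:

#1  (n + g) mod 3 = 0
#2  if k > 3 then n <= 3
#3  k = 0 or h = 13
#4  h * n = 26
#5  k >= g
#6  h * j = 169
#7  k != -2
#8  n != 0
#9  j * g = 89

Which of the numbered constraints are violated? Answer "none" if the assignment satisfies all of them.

The assignment fails constraints 5 and 9.

#1 n + g = 9; 9 mod 3 = 0 — satisfied.
#2 k = 1, not > 3; antecedent false, conditional vacuously true — satisfied.
#3 k = 1 ≠ 0, but h = 13 = 13 (second disjunct) — satisfied.
#4 h * n = 13 * 2 = 26 — satisfied.
#5 k = 1, g = 7; 1 < 7 (want ≥) — violated.
#6 h * j = 13 * 13 = 169 — satisfied.
#7 k = 1, and 1 ≠ -2 — satisfied.
#8 n = 2, and 2 ≠ 0 — satisfied.
#9 j * g = 13 * 7 = 91, not 89 — violated.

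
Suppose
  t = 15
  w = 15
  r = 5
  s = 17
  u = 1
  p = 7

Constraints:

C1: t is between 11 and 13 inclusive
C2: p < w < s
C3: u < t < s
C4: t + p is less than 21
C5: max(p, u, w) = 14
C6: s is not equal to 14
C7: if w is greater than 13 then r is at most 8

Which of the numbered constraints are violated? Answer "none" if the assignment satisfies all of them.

C1: t = 15 is outside [11, 13]  no
C2: values 7 < 15 < 17  yes
C3: values 1 < 15 < 17  yes
C4: t + p = 15 + 7 = 22; 22 ≥ 21, bound 21 not met  no
C5: max(7, 1, 15) = 15, not 14  no
C6: s = 17, and 17 ≠ 14  yes
C7: w = 15 > 13, so we need r ≤ 8; r = 5 ≤ 8  yes

Constraints 1, 4, and 5 are violated.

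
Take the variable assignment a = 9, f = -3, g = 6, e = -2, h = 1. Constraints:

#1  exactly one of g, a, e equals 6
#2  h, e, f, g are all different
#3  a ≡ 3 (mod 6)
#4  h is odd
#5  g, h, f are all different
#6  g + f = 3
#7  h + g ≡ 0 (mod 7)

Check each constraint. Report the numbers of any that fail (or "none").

All constraints are satisfied.

#1 g=6, a=9, e=-2; 1 of them equals 6 — OK.
#2 values 1, -2, -3, 6 are pairwise distinct — OK.
#3 9 mod 6 = 3 — OK.
#4 h = 1 is odd — OK.
#5 values 6, 1, -3 are pairwise distinct — OK.
#6 g + f = 6 + (-3) = 3 — OK.
#7 h + g = 7; 7 mod 7 = 0 — OK.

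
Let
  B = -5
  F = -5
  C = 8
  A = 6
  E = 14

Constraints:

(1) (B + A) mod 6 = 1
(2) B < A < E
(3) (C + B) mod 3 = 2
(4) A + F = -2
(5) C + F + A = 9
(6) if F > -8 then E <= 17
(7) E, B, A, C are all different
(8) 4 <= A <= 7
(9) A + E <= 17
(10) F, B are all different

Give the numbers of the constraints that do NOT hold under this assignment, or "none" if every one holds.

(1) B + A = 1; 1 mod 6 = 1 — satisfied.
(2) values -5 < 6 < 14 — satisfied.
(3) C + B = 3; 3 mod 3 = 0, not 2 — violated.
(4) A + F = 6 + (-5) = 1, not -2 — violated.
(5) C + F + A = 8 + (-5) + 6 = 9 — satisfied.
(6) F = -5 > -8, so we need E ≤ 17; E = 14 ≤ 17 — satisfied.
(7) values 14, -5, 6, 8 are pairwise distinct — satisfied.
(8) A = 6 lies in [4, 7] — satisfied.
(9) A + E = 6 + 14 = 20; 20 > 17, bound 17 not met — violated.
(10) F = B = -5, not all different — violated.

Constraints 3, 4, 9, and 10 are violated.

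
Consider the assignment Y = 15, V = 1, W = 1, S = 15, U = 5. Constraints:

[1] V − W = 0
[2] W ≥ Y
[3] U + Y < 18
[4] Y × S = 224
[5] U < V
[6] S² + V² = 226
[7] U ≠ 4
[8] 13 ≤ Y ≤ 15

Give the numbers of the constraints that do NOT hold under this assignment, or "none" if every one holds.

[1] V − W = 1 − 1 = 0 — holds.
[2] W = 1, Y = 15; 1 < 15 (want ≥) — fails.
[3] U + Y = 5 + 15 = 20; 20 ≥ 18, bound 18 not met — fails.
[4] Y × S = 15 × 15 = 225, not 224 — fails.
[5] U = 5, V = 1; 5 ≥ 1 (want <) — fails.
[6] S² + V² = 15² + 1² = 225 + 1 = 226 — holds.
[7] U = 5, and 5 ≠ 4 — holds.
[8] Y = 15 lies in [13, 15] — holds.

No — constraints 2, 3, 4, and 5 are not satisfied.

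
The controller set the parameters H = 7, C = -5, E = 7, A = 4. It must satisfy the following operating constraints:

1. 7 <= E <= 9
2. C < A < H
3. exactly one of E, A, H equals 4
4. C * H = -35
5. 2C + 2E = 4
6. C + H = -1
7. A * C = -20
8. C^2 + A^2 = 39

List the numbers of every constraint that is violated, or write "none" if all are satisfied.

1. E = 7 lies in [7, 9]  yes
2. values -5 < 4 < 7  yes
3. E=7, A=4, H=7; 1 of them equals 4  yes
4. C * H = -5 * 7 = -35  yes
5. 2C + 2E = 2(-5) + 2(7) = 4  yes
6. C + H = -5 + 7 = 2, not -1  no
7. A * C = 4 * (-5) = -20  yes
8. C^2 + A^2 = (-5)^2 + 4^2 = 25 + 16 = 41, not 39  no

Violated: 6, 8.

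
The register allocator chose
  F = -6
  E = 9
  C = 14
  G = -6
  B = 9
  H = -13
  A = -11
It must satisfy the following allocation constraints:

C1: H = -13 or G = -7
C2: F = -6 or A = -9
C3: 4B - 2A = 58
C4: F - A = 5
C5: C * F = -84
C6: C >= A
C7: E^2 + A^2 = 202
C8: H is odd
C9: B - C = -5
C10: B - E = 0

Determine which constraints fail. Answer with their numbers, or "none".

No violations.

C1: H = -13 = -13 (first disjunct) — satisfied.
C2: F = -6 = -6 (first disjunct) — satisfied.
C3: 4B - 2A = 4(9) - 2(-11) = 58 — satisfied.
C4: F - A = -6 - (-11) = 5 — satisfied.
C5: C * F = 14 * (-6) = -84 — satisfied.
C6: C = 14, A = -11; 14 ≥ -11 — satisfied.
C7: E^2 + A^2 = 9^2 + (-11)^2 = 81 + 121 = 202 — satisfied.
C8: H = -13 is odd — satisfied.
C9: B - C = 9 - 14 = -5 — satisfied.
C10: B - E = 9 - 9 = 0 — satisfied.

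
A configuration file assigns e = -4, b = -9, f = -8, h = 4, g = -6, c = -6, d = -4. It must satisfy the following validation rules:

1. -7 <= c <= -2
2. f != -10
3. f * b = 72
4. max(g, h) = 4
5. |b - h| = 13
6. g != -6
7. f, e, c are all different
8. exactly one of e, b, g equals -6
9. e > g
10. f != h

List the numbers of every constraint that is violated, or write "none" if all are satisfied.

No — constraint 6 is not satisfied.

1. c = -6 lies in [-7, -2] — OK.
2. f = -8, and -8 ≠ -10 — OK.
3. f * b = -8 * (-9) = 72 — OK.
4. max(-6, 4) = 4 — OK.
5. |-9 - 4| = 13 — OK.
6. g = -6, but -6 is required to differ — violated.
7. values -8, -4, -6 are pairwise distinct — OK.
8. e=-4, b=-9, g=-6; 1 of them equals -6 — OK.
9. e = -4, g = -6; -4 > -6 — OK.
10. f = -8, h = 4; distinct — OK.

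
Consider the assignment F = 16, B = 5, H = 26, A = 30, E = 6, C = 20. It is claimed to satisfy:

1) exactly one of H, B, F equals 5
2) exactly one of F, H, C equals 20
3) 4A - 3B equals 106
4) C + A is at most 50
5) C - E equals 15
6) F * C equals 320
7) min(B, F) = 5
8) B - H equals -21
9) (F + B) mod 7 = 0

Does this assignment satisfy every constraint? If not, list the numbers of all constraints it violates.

1) H=26, B=5, F=16; 1 of them equals 5  holds
2) F=16, H=26, C=20; 1 of them equals 20  holds
3) 4A - 3B = 4(30) - 3(5) = 105, not 106  fails
4) C + A = 20 + 30 = 50; 50 ≤ 50  holds
5) C - E = 20 - 6 = 14, not 15  fails
6) F * C = 16 * 20 = 320  holds
7) min(5, 16) = 5  holds
8) B - H = 5 - 26 = -21  holds
9) F + B = 21; 21 mod 7 = 0  holds

Constraints 3 and 5 are violated.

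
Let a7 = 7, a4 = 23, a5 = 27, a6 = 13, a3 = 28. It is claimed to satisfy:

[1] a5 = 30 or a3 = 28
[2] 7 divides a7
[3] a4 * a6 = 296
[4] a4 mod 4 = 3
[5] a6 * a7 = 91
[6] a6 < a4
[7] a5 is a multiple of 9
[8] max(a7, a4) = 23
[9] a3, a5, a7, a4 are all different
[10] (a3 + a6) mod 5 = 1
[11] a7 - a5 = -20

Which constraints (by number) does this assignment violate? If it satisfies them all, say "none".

No — constraint 3 is not satisfied.

[1] a5 = 27 ≠ 30, but a3 = 28 = 28 (second disjunct)  ✔
[2] 7 / 7 = 1, so 7 divides 7  ✔
[3] a4 * a6 = 23 * 13 = 299, not 296  ✘
[4] 23 mod 4 = 3  ✔
[5] a6 * a7 = 13 * 7 = 91  ✔
[6] a6 = 13, a4 = 23; 13 < 23  ✔
[7] 27 / 9 = 3, so 9 divides 27  ✔
[8] max(7, 23) = 23  ✔
[9] values 28, 27, 7, 23 are pairwise distinct  ✔
[10] a3 + a6 = 41; 41 mod 5 = 1  ✔
[11] a7 - a5 = 7 - 27 = -20  ✔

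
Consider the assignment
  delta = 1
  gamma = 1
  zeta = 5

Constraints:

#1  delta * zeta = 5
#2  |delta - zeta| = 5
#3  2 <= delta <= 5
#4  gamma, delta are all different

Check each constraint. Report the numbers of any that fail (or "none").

#1 delta * zeta = 1 * 5 = 5  holds
#2 |1 - 5| = 4, not 5  fails
#3 delta = 1 is outside [2, 5]  fails
#4 gamma = delta = 1, not all different  fails

Constraints 2, 3, 4 are violated.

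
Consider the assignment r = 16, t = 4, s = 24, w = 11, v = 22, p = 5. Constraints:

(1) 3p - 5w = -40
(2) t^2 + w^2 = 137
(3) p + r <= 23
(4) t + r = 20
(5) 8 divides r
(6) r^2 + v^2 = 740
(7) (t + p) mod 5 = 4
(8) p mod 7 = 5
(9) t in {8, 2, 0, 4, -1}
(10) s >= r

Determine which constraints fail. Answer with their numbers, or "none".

Yes — all constraints hold.

(1) 3p - 5w = 3(5) - 5(11) = -40  ✓
(2) t^2 + w^2 = 4^2 + 11^2 = 16 + 121 = 137  ✓
(3) p + r = 5 + 16 = 21; 21 ≤ 23  ✓
(4) t + r = 4 + 16 = 20  ✓
(5) 16 / 8 = 2, so 8 divides 16  ✓
(6) r^2 + v^2 = 16^2 + 22^2 = 256 + 484 = 740  ✓
(7) t + p = 9; 9 mod 5 = 4  ✓
(8) 5 mod 7 = 5  ✓
(9) t = 4 is in {8, 2, 0, 4, -1}  ✓
(10) s = 24, r = 16; 24 ≥ 16  ✓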